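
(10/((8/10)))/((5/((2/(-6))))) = -0.83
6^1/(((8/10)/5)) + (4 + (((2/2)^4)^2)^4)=85/2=42.50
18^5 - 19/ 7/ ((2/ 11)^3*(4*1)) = 423237943/ 224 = 1889455.10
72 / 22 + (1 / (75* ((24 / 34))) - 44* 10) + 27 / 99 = -4320713 / 9900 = -436.44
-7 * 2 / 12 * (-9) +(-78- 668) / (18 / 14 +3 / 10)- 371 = -184471 / 222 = -830.95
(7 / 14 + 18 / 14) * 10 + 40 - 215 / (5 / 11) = -2906 / 7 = -415.14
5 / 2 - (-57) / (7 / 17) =140.93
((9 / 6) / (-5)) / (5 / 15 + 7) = -9 / 220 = -0.04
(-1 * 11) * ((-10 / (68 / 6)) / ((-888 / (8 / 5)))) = -11 / 629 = -0.02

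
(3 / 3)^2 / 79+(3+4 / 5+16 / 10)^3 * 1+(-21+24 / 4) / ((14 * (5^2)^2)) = 21770911 / 138250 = 157.47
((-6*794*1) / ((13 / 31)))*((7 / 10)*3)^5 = -463966.44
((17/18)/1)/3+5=287/54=5.31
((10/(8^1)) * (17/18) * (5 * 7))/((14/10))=2125/72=29.51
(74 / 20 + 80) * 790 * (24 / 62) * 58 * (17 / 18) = 1402092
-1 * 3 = -3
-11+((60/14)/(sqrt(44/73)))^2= 10496/539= 19.47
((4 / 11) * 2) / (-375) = -8 / 4125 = -0.00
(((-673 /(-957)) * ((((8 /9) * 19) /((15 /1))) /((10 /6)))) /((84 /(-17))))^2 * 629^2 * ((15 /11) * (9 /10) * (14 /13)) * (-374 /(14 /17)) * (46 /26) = -497075243696126296028 /127982456476875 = -3883932.67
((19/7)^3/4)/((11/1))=6859/15092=0.45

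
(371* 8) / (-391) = -2968 / 391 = -7.59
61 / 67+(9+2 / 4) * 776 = 493985 / 67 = 7372.91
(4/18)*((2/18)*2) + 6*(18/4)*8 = 17500/81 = 216.05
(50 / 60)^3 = 125 / 216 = 0.58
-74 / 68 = -37 / 34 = -1.09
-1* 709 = -709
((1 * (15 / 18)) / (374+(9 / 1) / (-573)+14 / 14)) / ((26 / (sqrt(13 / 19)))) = 955 * sqrt(247) / 212287608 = 0.00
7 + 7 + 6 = 20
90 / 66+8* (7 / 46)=653 / 253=2.58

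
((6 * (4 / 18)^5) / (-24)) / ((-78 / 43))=172 / 2302911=0.00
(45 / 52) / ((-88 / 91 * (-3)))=105 / 352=0.30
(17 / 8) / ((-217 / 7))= -17 / 248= -0.07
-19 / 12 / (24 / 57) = -361 / 96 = -3.76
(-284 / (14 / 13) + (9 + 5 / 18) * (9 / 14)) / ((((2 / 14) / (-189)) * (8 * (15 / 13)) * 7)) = 844389 / 160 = 5277.43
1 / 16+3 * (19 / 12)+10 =237 / 16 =14.81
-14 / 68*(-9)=63 / 34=1.85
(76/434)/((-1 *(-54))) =19/5859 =0.00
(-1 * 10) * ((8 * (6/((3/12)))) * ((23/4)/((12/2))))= -1840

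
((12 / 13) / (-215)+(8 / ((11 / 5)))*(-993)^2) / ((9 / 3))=36746759356 / 30745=1195210.91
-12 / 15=-4 / 5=-0.80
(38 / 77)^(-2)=4.11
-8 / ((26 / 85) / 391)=-132940 / 13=-10226.15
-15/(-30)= 1/2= 0.50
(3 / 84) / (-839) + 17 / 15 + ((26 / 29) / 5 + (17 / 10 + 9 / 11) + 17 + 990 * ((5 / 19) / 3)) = 229965082159 / 2135775180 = 107.67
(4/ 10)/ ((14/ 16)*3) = 16/ 105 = 0.15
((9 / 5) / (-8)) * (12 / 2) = -27 / 20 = -1.35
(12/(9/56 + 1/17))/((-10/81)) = -462672/1045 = -442.75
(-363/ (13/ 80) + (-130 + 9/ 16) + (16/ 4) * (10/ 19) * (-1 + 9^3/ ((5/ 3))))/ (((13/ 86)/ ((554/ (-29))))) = 67998100439/ 372476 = 182557.00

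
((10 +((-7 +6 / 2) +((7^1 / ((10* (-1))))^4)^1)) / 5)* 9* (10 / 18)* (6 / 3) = 62401 / 5000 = 12.48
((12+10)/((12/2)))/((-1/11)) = -121/3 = -40.33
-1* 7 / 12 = -7 / 12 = -0.58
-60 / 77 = -0.78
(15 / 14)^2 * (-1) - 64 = -12769 / 196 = -65.15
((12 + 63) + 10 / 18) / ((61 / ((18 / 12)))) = 1.86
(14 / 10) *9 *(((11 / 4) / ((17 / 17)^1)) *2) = 693 / 10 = 69.30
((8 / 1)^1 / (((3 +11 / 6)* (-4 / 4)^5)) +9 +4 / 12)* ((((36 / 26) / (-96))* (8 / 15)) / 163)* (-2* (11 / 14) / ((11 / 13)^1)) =334 / 496335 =0.00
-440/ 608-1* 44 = -44.72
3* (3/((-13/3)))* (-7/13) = 189/169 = 1.12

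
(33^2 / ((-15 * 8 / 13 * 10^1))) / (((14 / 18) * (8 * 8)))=-0.24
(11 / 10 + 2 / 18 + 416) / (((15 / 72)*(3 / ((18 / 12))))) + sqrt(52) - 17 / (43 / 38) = 2*sqrt(13) + 3180764 / 3225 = 993.49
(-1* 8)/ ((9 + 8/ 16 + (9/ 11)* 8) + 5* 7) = -176/ 1123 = -0.16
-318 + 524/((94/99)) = 10992/47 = 233.87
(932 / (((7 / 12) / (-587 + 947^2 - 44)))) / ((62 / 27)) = 135308539152 / 217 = 623541655.08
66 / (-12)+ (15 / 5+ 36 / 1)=67 / 2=33.50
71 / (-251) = -71 / 251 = -0.28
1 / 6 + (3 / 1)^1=19 / 6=3.17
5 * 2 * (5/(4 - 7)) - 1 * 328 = -1034/3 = -344.67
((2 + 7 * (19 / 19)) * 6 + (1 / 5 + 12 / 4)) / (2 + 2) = 143 / 10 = 14.30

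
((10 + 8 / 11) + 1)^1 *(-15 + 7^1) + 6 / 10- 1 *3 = -5292 / 55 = -96.22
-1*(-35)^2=-1225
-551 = -551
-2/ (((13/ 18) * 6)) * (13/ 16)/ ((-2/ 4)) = 3/ 4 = 0.75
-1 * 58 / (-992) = 29 / 496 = 0.06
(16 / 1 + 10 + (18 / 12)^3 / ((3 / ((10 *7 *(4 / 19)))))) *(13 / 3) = 10517 / 57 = 184.51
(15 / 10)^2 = 9 / 4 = 2.25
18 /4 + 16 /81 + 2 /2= 923 /162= 5.70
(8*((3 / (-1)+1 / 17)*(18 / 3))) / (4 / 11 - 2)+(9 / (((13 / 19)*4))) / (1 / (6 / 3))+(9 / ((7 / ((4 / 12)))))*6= 885715 / 9282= 95.42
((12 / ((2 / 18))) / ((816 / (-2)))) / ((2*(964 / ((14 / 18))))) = -7 / 65552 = -0.00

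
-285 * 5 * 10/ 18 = -791.67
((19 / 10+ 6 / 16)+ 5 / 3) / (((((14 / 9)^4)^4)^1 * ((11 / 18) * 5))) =239039604361887489 / 217795333780937113600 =0.00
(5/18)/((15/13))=13/54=0.24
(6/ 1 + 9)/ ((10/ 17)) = 51/ 2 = 25.50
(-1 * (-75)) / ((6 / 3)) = 37.50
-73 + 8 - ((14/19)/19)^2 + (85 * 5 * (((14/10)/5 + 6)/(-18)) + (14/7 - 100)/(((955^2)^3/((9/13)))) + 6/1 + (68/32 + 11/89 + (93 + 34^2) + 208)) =10310842974743547615434668739849/8235699438883401966911625000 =1251.97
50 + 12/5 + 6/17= 4484/85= 52.75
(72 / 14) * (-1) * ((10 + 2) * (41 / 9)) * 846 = -1664928 / 7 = -237846.86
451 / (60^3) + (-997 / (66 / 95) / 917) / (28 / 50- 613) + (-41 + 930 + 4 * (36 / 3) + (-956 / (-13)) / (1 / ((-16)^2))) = 8570620644645384191 / 433673296056000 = 19762.85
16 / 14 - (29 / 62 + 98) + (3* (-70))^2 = 19097161 / 434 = 44002.68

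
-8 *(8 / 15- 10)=1136 / 15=75.73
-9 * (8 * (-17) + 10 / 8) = 4851 / 4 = 1212.75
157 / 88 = 1.78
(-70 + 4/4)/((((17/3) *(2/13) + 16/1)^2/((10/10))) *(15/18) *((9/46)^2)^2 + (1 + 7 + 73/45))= -1174761324360/169741475531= -6.92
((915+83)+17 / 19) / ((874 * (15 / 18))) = 56937 / 41515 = 1.37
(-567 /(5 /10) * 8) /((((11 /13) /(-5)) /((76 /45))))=90536.73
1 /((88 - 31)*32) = 1 /1824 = 0.00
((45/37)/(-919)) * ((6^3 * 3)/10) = -2916/34003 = -0.09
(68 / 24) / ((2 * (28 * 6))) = 17 / 2016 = 0.01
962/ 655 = 1.47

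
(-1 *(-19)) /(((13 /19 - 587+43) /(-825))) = 99275 /3441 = 28.85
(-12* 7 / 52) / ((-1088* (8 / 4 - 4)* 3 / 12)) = -21 / 7072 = -0.00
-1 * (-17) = 17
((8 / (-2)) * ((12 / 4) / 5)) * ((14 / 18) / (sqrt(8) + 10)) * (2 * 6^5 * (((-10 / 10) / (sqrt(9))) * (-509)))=-12313728 / 23 + 12313728 * sqrt(2) / 115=-383951.29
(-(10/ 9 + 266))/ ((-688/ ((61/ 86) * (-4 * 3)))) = -36661/ 11094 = -3.30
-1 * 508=-508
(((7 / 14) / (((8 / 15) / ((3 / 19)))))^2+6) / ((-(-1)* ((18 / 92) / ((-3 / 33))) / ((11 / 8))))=-4266661 / 1108992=-3.85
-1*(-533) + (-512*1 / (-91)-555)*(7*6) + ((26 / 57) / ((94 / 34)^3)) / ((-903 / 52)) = -1565910033155245 / 69470357229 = -22540.69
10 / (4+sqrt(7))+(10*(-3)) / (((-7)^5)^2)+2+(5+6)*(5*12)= 1694286543232 / 2542277241 - 10*sqrt(7) / 9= 663.50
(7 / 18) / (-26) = -7 / 468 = -0.01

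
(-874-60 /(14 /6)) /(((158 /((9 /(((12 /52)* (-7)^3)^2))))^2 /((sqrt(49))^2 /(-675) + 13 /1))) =-392402063807 /408161911916308725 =-0.00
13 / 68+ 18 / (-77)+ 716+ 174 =4659817 / 5236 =889.96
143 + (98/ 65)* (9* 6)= 14587/ 65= 224.42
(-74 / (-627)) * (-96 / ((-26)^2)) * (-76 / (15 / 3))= 0.25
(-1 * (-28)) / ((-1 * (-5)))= 28 / 5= 5.60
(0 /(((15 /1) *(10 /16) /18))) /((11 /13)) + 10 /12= 5 /6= 0.83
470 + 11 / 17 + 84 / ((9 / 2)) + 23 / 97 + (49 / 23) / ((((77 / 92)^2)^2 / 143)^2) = 187058257402498760368 / 1031065514300283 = 181422.28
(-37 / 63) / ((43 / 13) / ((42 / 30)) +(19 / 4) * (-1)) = 1924 / 7821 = 0.25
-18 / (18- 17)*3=-54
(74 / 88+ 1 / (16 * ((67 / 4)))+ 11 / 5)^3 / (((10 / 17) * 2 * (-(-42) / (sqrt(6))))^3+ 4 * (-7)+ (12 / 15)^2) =5181525322456796657909 / 452123532122007483628065120+ 11899573537464254700625 * sqrt(6) / 8477316227287640318026221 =0.00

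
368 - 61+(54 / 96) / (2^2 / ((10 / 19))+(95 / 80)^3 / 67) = 3212824117 / 10462711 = 307.07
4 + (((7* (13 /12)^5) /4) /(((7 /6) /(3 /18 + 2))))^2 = 27.52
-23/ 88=-0.26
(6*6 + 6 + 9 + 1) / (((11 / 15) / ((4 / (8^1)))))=390 / 11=35.45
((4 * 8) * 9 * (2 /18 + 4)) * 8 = 9472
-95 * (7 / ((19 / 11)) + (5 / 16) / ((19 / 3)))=-389.69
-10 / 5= -2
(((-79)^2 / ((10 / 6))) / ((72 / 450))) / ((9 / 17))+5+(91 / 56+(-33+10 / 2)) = 1060457 / 24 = 44185.71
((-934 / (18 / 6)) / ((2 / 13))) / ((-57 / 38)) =12142 / 9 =1349.11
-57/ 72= -19/ 24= -0.79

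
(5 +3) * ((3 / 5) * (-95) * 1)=-456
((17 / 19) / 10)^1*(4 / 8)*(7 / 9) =119 / 3420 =0.03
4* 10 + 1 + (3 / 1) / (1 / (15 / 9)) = 46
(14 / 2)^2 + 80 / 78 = 1951 / 39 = 50.03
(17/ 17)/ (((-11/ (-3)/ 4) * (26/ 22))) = 12/ 13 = 0.92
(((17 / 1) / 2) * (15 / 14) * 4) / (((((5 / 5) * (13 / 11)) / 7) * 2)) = 2805 / 26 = 107.88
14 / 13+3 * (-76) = -2950 / 13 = -226.92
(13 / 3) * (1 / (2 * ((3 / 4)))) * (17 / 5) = 442 / 45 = 9.82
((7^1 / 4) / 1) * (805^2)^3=1904905002105109375 / 4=476226250526277343.75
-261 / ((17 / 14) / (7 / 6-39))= 138243 / 17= 8131.94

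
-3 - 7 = -10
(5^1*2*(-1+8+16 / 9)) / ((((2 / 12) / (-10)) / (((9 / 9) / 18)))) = -7900 / 27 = -292.59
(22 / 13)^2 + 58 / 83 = 49974 / 14027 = 3.56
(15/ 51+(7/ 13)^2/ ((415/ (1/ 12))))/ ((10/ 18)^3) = 1022770719/ 596147500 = 1.72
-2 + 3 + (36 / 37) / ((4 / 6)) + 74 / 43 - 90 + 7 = -125402 / 1591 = -78.82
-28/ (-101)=28/ 101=0.28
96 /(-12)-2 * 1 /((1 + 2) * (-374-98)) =-5663 /708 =-8.00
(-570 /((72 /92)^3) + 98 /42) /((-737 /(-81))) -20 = -1330477 /8844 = -150.44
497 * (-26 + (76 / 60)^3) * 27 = -40202827 / 125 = -321622.62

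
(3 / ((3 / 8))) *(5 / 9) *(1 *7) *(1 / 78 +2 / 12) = 1960 / 351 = 5.58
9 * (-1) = -9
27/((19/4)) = 108/19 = 5.68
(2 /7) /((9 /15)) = 10 /21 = 0.48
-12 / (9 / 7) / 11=-0.85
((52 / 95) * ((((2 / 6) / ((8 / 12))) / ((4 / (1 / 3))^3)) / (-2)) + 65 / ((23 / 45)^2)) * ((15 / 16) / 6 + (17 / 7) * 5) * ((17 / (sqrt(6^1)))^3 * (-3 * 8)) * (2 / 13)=-236813795869667 * sqrt(6) / 153570816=-3777234.37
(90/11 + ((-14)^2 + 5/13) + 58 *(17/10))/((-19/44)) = -867056/1235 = -702.07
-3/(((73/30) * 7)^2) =-2700/261121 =-0.01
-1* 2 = -2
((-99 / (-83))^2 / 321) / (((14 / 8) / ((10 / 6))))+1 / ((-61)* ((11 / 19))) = -0.02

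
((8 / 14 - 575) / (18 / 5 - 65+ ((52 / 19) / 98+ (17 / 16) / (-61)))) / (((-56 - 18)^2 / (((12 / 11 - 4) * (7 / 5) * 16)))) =-467674339328 / 4200100374173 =-0.11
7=7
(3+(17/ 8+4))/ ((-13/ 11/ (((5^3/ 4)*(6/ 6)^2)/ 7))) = -34.47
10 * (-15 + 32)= 170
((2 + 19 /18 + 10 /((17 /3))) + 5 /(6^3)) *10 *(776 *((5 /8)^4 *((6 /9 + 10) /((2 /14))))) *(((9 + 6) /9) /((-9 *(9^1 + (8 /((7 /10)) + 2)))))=-1320814140625 /373574592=-3535.61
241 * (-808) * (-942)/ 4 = 45858444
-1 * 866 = -866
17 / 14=1.21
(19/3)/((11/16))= 304/33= 9.21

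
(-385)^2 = 148225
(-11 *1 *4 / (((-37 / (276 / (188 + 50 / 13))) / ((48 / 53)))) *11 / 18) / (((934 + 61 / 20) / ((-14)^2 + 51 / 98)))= 445933671040 / 2245602524403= 0.20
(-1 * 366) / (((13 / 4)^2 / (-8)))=46848 / 169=277.21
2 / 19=0.11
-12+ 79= 67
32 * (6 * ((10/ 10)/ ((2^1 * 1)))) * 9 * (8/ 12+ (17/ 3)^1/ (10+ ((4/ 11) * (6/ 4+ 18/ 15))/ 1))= 1021.83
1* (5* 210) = 1050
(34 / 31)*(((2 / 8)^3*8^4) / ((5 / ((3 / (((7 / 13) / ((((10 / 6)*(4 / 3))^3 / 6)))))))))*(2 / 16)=2828800 / 158193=17.88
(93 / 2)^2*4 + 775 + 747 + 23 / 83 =844216 / 83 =10171.28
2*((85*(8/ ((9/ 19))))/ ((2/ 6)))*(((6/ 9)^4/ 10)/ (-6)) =-20672/ 729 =-28.36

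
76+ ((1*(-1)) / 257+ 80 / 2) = 29811 / 257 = 116.00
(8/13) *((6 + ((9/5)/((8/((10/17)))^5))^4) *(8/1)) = 26812018137488487907589768370941206881/907698530696224851038161390998126592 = 29.54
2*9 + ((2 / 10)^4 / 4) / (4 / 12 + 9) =1260003 / 70000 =18.00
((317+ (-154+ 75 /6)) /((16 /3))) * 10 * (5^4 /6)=1096875 /32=34277.34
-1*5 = -5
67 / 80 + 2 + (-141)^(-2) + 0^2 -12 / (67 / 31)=-289283071 / 106562160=-2.71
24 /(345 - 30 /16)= 0.07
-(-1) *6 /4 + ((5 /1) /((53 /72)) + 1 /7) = 6259 /742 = 8.44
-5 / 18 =-0.28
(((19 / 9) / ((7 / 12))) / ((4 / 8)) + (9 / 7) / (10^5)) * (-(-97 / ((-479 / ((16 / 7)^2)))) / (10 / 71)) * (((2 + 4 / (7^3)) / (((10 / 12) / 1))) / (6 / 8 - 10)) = 462278299550784 / 32579581671875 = 14.19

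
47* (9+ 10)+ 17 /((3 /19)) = 3002 /3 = 1000.67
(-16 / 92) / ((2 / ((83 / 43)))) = -166 / 989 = -0.17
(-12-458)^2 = 220900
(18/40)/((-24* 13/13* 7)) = -3/1120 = -0.00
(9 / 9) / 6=1 / 6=0.17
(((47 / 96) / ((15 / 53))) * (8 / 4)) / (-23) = -2491 / 16560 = -0.15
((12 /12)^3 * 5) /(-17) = -5 /17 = -0.29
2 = 2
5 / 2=2.50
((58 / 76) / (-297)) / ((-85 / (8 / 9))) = 116 / 4316895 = 0.00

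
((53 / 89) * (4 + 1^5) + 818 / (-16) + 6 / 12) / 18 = -33925 / 12816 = -2.65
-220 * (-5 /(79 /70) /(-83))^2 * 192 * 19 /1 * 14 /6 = -229398400000 /42994249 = -5335.56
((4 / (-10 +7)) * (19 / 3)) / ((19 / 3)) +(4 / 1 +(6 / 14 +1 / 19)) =1256 / 399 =3.15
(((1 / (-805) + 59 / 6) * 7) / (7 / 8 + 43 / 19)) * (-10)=-7218328 / 32913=-219.32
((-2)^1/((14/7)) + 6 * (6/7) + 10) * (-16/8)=-198/7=-28.29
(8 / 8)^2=1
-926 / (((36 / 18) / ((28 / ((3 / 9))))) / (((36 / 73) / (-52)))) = 368.84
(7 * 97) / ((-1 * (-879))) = 679 / 879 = 0.77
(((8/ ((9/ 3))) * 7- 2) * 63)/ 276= 175/ 46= 3.80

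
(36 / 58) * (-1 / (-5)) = 18 / 145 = 0.12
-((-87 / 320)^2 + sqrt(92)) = -2*sqrt(23)-7569 / 102400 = -9.67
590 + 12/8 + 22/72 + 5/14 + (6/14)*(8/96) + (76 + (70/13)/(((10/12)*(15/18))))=5536049/8190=675.95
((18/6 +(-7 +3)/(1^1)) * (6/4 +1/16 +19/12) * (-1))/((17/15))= 755/272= 2.78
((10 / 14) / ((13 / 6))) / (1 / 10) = 300 / 91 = 3.30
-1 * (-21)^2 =-441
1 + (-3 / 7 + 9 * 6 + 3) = 403 / 7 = 57.57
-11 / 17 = -0.65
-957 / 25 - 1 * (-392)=8843 / 25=353.72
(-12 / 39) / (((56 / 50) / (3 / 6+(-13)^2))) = -46.57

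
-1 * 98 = -98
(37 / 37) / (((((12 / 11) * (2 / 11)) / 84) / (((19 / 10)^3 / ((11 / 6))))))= 1584429 / 1000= 1584.43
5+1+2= 8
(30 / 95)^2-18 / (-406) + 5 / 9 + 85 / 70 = 360659 / 188442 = 1.91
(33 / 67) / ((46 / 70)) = 1155 / 1541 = 0.75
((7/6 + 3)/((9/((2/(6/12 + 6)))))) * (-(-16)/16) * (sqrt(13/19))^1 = 50 * sqrt(247)/6669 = 0.12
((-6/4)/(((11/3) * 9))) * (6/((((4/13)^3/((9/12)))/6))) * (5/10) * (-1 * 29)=1720251/2816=610.88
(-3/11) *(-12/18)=2/11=0.18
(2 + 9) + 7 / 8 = 95 / 8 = 11.88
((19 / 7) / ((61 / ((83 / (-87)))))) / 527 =-1577 / 19577523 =-0.00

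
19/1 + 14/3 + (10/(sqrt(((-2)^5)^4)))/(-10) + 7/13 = 966617/39936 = 24.20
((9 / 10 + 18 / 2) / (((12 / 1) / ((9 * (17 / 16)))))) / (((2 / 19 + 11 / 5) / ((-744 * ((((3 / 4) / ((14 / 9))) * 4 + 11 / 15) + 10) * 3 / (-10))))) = 7907496399 / 817600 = 9671.60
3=3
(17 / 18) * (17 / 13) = 289 / 234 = 1.24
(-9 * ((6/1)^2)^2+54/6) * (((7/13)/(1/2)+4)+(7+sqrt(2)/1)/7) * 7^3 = -315815535/13 - 571095 * sqrt(2) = -25101152.99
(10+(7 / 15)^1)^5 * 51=1621612873469 / 253125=6406371.85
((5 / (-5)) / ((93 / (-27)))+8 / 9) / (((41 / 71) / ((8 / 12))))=46718 / 34317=1.36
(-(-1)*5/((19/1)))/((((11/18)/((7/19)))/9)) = 5670/3971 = 1.43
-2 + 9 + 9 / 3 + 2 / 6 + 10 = 61 / 3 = 20.33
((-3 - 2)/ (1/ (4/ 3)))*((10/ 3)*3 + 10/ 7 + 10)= -1000/ 7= -142.86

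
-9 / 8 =-1.12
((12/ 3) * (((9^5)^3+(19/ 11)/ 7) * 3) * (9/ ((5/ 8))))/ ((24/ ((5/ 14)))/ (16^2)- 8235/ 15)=-73053467925295067136/ 1126741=-64836078500112.33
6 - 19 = -13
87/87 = 1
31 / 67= 0.46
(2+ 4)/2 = 3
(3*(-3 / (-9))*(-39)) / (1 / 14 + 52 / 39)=-1638 / 59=-27.76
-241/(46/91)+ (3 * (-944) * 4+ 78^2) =-263155/46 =-5720.76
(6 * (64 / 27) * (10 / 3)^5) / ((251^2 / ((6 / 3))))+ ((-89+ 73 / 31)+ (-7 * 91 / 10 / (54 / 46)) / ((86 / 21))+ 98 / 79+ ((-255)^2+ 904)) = 19103406619161765701 / 290190681468180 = 65830.53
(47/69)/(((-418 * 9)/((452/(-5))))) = 10622/648945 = 0.02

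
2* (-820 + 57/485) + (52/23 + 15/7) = -127697181/78085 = -1635.36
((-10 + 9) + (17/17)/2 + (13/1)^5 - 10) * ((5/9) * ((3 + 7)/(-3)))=-18564125/27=-687560.19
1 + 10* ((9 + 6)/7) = 157/7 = 22.43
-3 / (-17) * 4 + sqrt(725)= 12 / 17 + 5 * sqrt(29)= 27.63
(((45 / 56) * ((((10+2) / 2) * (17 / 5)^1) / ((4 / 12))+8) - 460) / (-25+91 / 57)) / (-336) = -0.05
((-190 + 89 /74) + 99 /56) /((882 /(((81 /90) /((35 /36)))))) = -0.20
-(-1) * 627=627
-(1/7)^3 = -1/343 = -0.00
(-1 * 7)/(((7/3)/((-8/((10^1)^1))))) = 12/5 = 2.40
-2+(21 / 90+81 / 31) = 0.85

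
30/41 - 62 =-2512/41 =-61.27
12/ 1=12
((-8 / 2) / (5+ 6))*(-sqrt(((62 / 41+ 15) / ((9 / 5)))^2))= 13540 / 4059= 3.34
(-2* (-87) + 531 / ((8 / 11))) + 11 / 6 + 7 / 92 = 906.03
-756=-756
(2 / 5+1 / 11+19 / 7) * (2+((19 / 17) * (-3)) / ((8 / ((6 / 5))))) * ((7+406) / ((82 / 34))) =821.69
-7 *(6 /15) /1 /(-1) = 14 /5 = 2.80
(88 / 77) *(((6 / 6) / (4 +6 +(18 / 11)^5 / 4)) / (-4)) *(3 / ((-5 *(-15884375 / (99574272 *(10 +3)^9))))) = -5606355059475642920448 / 6362614703125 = -881140116.30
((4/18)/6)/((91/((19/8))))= 19/19656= 0.00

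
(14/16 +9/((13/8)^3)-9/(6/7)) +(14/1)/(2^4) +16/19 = -970189/166972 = -5.81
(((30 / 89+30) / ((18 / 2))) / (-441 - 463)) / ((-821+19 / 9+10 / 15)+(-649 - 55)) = 0.00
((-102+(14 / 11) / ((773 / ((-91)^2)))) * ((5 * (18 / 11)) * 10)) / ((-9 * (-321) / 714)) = -17882653600 / 10008031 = -1786.83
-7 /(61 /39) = -273 /61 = -4.48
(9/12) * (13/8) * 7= 273/32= 8.53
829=829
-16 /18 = -0.89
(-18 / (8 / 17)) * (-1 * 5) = 765 / 4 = 191.25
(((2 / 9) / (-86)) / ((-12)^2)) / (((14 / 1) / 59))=-59 / 780192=-0.00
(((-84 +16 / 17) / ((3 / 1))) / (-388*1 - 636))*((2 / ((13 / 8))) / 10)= 353 / 106080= 0.00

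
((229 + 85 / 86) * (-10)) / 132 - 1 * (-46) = 54067 / 1892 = 28.58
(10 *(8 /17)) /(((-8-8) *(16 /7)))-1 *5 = -1395 /272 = -5.13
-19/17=-1.12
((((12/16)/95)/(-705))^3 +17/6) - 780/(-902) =3563102211849498647/963501007821000000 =3.70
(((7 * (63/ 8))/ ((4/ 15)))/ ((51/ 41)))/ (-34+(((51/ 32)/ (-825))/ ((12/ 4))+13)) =-74584125/ 9425089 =-7.91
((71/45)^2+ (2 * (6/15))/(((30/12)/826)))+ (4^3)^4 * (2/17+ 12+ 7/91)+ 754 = 91560016005719/447525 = 204591958.00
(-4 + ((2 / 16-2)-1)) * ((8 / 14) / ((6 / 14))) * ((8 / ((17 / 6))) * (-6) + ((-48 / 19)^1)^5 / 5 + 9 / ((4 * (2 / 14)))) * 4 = 67208129703 / 84187366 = 798.32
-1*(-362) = 362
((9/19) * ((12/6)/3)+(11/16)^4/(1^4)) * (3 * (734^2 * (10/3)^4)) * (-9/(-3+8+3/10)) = -282592253609375/1546752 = -182700428.78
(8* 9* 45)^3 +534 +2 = 34012224536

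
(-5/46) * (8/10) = -2/23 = -0.09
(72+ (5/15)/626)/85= 0.85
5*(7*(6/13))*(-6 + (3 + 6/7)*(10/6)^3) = 2490/13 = 191.54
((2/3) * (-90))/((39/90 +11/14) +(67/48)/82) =-8265600/170281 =-48.54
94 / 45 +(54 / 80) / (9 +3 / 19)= 2.16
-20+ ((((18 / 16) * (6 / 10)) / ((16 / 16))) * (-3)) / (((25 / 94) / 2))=-8807 / 250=-35.23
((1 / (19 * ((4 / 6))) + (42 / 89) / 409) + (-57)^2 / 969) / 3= 26909383 / 23515046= 1.14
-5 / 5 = -1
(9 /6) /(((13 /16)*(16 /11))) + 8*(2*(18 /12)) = 657 /26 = 25.27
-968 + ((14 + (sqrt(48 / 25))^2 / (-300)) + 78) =-547504 / 625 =-876.01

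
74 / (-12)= -37 / 6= -6.17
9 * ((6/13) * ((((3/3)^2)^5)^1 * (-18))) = -972/13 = -74.77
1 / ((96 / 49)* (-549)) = -49 / 52704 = -0.00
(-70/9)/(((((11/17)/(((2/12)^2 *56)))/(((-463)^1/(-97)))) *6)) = -3856790/259281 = -14.87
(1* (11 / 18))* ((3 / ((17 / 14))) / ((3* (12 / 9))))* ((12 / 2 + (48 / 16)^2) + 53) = 25.67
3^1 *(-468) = -1404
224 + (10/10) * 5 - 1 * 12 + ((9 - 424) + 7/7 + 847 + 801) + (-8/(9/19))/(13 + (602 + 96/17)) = 137782925/94959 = 1450.97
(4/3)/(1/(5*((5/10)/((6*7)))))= 5/63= 0.08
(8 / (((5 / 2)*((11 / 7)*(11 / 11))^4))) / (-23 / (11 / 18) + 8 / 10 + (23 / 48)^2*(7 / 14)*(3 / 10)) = -118013952 / 8276228543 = -0.01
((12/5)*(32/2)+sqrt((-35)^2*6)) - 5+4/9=1523/45+35*sqrt(6)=119.58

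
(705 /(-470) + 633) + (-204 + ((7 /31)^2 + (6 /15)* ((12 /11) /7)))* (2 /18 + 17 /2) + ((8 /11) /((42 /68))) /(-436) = -2632464343 /2341647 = -1124.19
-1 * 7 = -7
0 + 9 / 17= 9 / 17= 0.53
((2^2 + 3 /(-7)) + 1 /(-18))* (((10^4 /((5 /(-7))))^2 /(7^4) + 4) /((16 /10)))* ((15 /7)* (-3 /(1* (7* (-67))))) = 11075542675 /4504276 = 2458.90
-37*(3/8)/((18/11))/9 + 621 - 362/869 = 619.64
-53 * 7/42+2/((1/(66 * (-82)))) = -64997/6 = -10832.83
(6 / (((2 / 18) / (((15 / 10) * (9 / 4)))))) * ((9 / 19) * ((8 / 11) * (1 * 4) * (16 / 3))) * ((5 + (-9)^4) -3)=1837219968 / 209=8790526.16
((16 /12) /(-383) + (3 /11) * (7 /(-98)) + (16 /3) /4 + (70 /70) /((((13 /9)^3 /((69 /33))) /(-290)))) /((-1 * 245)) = 15541528315 /19048767738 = 0.82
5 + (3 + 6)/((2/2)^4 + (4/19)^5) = 34670506/2477123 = 14.00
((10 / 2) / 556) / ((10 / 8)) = 0.01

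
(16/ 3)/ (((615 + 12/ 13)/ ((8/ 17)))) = 1664/ 408357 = 0.00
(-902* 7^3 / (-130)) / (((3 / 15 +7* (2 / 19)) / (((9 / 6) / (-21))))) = -419881 / 2314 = -181.45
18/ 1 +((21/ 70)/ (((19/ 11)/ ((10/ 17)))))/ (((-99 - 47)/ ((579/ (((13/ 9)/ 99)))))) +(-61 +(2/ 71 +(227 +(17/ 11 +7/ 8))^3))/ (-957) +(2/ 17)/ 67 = -12008263073985766856951/ 950959103786605056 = -12627.53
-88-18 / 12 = -179 / 2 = -89.50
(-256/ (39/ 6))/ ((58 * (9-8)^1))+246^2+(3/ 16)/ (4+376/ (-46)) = 11680900641/ 193024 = 60515.28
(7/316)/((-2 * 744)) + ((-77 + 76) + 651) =305635193/470208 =650.00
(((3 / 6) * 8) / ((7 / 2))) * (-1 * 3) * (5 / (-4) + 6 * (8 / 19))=-582 / 133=-4.38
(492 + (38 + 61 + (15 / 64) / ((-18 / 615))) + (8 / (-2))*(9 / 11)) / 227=816245 / 319616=2.55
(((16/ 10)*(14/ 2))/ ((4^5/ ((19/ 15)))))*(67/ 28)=1273/ 38400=0.03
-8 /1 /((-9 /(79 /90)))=316 /405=0.78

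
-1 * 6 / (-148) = 3 / 74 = 0.04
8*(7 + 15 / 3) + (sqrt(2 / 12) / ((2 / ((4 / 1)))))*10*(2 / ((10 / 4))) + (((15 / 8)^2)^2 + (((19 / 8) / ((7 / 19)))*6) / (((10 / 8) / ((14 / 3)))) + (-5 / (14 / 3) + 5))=8*sqrt(6) / 3 + 36798819 / 143360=263.22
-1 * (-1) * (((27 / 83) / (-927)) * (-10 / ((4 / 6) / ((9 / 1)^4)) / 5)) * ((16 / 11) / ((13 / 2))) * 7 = 13226976 / 1222507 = 10.82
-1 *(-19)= 19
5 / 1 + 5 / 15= 16 / 3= 5.33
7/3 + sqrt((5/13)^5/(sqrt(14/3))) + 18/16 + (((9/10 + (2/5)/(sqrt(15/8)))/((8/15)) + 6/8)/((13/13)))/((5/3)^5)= 243 * sqrt(30)/31250 + 25 * 14^(3/4) * 3^(1/4) * sqrt(65)/30758 + 547181/150000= 3.75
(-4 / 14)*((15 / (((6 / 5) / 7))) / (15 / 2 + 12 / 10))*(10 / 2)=-1250 / 87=-14.37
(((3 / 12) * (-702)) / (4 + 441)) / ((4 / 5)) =-351 / 712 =-0.49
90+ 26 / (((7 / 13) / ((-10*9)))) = -29790 / 7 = -4255.71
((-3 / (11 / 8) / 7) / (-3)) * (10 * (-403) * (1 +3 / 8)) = -4030 / 7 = -575.71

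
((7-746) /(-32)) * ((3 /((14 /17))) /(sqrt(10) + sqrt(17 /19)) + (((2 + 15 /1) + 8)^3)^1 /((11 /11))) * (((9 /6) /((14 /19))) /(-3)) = 14041 * (-4156250 * sqrt(10)-218750 * sqrt(323)-969) /(12544 * (sqrt(323) + 19 * sqrt(10))) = -244869.50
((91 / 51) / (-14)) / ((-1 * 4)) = 13 / 408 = 0.03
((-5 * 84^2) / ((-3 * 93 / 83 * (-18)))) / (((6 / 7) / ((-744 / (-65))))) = -911008 / 117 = -7786.39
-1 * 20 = -20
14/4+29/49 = 401/98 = 4.09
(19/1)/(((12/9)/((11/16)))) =627/64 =9.80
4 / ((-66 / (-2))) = 4 / 33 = 0.12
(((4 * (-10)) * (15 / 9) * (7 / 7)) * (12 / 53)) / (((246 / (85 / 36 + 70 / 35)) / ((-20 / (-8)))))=-39250 / 58671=-0.67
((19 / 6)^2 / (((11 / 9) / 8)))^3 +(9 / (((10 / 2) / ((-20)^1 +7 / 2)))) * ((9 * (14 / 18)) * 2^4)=1859698048 / 6655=279443.73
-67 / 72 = -0.93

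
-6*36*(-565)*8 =976320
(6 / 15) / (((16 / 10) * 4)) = 1 / 16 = 0.06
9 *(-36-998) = -9306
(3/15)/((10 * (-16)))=-1/800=-0.00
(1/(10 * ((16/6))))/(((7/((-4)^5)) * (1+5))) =-32/35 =-0.91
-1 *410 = -410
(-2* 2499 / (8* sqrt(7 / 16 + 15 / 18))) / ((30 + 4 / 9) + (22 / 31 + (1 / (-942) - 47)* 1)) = 218927394* sqrt(183) / 84685507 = 34.97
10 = 10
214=214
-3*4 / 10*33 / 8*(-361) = 35739 / 20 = 1786.95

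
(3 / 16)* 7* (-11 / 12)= -77 / 64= -1.20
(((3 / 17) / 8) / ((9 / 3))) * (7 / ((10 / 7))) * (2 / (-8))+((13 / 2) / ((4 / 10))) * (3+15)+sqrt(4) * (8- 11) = 1558511 / 5440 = 286.49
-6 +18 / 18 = -5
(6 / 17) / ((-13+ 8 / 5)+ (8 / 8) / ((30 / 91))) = -180 / 4267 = -0.04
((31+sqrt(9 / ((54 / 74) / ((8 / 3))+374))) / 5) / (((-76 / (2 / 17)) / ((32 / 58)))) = -248 / 46835 - 48 * sqrt(8198090) / 5188615475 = -0.01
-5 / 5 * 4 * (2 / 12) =-0.67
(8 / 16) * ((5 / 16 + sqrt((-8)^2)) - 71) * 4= -1003 / 8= -125.38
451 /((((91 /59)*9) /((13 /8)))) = 26609 /504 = 52.80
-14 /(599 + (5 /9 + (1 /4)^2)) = -288 /12335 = -0.02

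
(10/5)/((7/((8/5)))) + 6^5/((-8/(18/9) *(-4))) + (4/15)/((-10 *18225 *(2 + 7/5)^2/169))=53805818224/110607525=486.46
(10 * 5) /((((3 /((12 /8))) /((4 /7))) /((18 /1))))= 1800 /7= 257.14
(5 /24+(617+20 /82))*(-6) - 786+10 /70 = -5155175 /1148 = -4490.57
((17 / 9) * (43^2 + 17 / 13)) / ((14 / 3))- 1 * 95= 59508 / 91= 653.93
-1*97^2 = -9409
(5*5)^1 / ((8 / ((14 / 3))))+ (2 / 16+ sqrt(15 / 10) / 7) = sqrt(6) / 14+ 353 / 24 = 14.88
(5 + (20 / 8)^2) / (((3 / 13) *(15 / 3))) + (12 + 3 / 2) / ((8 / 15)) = 561 / 16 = 35.06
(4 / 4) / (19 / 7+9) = 7 / 82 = 0.09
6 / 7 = 0.86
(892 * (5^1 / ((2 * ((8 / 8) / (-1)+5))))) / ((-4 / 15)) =-16725 / 8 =-2090.62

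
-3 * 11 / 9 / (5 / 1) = -11 / 15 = -0.73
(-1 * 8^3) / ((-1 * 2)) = 256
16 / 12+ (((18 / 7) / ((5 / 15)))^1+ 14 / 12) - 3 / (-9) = 443 / 42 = 10.55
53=53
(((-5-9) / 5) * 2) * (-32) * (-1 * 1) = -896 / 5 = -179.20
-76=-76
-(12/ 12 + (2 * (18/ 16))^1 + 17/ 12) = -14/ 3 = -4.67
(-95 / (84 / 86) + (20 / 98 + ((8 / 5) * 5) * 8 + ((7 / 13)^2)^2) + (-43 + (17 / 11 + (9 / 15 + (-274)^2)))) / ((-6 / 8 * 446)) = -34638355707847 / 154482593265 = -224.22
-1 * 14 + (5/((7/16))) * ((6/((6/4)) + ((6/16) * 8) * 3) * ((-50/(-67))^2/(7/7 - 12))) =-7439142/345653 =-21.52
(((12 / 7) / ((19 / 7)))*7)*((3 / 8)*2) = 63 / 19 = 3.32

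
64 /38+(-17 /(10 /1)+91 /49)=2449 /1330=1.84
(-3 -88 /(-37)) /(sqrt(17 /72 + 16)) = -138 * sqrt(2338) /43253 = -0.15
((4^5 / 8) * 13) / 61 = 1664 / 61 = 27.28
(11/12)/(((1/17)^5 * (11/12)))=1419857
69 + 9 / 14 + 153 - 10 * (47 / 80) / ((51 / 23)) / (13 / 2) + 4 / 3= 4150327 / 18564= 223.57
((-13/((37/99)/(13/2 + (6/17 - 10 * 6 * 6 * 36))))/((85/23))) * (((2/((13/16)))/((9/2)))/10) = 1782767536/267325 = 6668.91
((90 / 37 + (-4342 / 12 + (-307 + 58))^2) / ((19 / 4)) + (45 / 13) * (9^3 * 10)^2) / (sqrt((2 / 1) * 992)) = 15137383373845 * sqrt(31) / 20398248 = 4131795.23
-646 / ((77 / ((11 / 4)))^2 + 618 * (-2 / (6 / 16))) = 323 / 1256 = 0.26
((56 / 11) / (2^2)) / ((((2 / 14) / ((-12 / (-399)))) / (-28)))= -1568 / 209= -7.50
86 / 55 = 1.56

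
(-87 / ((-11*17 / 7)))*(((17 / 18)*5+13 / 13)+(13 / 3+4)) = 4669 / 102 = 45.77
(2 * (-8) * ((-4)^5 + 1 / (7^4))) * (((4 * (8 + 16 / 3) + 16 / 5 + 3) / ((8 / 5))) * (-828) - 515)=-513204015.26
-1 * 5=-5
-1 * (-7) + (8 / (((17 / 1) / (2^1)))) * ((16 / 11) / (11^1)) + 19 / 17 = 8.24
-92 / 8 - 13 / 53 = -1245 / 106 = -11.75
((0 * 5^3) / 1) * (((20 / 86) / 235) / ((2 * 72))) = 0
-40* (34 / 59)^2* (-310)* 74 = 1060745600 / 3481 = 304724.39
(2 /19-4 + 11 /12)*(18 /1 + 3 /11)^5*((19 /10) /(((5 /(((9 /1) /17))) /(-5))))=668299776839037 /109514680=6102376.20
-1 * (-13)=13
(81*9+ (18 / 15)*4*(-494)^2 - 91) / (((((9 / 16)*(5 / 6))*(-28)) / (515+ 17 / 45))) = -1087250978944 / 23625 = -46021205.46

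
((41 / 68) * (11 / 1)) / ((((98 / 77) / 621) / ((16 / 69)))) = 89298 / 119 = 750.40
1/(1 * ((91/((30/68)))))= 15/3094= 0.00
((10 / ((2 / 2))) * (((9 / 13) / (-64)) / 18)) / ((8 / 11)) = -55 / 6656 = -0.01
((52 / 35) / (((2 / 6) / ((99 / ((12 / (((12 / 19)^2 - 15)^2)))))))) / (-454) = -5108184081 / 295828670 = -17.27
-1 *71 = -71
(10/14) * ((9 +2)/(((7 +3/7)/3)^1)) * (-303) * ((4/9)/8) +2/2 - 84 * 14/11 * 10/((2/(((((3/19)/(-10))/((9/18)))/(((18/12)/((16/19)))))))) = -17732193/412984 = -42.94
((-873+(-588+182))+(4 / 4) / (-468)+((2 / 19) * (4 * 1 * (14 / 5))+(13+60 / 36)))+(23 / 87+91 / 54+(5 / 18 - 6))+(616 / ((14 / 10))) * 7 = 7012994147 / 3868020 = 1813.07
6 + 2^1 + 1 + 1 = 10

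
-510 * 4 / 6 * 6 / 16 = -255 / 2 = -127.50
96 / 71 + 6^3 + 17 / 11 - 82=106917 / 781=136.90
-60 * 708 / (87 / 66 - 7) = 186912 / 25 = 7476.48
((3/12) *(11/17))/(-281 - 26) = -11/20876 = -0.00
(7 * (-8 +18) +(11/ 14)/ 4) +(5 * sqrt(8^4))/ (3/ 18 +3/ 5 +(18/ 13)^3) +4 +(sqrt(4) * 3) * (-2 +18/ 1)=67964529/ 257704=263.73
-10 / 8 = -5 / 4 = -1.25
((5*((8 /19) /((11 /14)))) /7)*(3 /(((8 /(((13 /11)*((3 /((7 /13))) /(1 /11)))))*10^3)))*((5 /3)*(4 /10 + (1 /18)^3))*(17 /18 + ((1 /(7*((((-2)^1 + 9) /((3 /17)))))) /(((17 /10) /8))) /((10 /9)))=145087345 /21802955328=0.01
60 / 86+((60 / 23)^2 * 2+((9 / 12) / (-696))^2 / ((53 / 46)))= 7427673769901 / 519117839872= 14.31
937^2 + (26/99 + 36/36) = 86919056/99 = 877970.26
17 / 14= 1.21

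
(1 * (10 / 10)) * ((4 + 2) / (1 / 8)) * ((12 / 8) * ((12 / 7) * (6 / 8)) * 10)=6480 / 7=925.71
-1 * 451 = -451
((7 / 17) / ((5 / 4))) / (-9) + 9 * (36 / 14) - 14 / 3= 98744 / 5355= 18.44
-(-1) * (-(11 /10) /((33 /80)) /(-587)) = 8 /1761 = 0.00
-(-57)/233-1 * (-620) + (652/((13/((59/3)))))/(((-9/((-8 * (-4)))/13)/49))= -14050151033/6291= -2233373.24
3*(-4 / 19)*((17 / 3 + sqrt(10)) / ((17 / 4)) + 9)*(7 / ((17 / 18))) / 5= -10.37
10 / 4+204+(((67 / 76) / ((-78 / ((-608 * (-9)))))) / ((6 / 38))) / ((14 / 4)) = 17215 / 182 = 94.59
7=7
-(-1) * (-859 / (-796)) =859 / 796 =1.08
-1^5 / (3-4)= 1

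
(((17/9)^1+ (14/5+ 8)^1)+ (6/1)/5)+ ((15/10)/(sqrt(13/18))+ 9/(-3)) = 9*sqrt(26)/26+ 98/9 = 12.65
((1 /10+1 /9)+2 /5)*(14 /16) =77 /144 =0.53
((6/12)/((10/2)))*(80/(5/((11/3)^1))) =88/15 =5.87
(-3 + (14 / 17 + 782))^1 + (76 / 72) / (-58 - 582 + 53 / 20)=1520879581 / 1950291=779.82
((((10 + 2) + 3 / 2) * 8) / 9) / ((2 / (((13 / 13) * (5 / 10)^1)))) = 3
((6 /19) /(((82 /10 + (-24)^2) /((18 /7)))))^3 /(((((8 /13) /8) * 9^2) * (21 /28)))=0.00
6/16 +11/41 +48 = 48.64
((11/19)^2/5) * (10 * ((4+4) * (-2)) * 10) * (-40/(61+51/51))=774400/11191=69.20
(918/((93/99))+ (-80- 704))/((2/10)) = 29950/31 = 966.13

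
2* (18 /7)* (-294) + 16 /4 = -1508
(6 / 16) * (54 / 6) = 27 / 8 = 3.38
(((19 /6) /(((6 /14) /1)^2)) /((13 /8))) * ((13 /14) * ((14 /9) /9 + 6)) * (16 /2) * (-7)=-7448000 /2187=-3405.58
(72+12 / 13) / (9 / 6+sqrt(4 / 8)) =5688 / 91-1896* sqrt(2) / 91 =33.04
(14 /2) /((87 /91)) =637 /87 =7.32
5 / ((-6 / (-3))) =5 / 2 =2.50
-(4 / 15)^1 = -4 / 15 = -0.27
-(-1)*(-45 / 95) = -9 / 19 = -0.47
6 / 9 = 2 / 3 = 0.67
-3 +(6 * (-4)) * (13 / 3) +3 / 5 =-532 / 5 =-106.40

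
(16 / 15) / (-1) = -16 / 15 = -1.07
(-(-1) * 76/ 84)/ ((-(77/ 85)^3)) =-11668375/ 9587193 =-1.22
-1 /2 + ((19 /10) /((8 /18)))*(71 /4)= 12061 /160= 75.38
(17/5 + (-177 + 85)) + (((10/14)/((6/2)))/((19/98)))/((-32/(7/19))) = -88.61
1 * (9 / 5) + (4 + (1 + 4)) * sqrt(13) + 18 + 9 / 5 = 54.05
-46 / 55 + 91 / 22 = 33 / 10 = 3.30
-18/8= -9/4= -2.25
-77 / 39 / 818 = -77 / 31902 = -0.00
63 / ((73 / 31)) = 1953 / 73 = 26.75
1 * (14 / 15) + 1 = 29 / 15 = 1.93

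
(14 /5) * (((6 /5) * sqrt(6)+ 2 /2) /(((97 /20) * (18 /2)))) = 56 /873+ 112 * sqrt(6) /1455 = 0.25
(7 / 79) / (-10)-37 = -29237 / 790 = -37.01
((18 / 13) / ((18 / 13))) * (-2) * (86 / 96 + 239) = -11515 / 24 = -479.79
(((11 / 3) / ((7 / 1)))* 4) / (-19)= -44 / 399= -0.11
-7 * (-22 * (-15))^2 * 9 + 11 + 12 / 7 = -48024811 / 7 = -6860687.29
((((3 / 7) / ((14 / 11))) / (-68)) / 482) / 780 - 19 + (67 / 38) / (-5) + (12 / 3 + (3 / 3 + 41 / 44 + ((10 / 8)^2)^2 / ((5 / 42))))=494793549295 / 69817075328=7.09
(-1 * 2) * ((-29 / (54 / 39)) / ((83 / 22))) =8294 / 747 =11.10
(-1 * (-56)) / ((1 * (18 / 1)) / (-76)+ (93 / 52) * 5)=55328 / 8601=6.43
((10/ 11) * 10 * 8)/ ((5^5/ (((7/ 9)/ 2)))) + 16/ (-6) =-32888/ 12375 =-2.66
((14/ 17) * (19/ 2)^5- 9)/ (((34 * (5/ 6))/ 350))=1819675725/ 2312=787056.97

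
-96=-96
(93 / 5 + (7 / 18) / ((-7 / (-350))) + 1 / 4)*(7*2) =48251 / 90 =536.12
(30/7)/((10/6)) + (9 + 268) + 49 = 2300/7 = 328.57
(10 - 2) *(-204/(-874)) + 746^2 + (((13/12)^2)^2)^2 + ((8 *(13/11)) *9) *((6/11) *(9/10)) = 63270310993932857569/113680710696960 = 556561.54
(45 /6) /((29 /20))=150 /29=5.17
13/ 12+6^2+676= 8557/ 12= 713.08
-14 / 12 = -7 / 6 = -1.17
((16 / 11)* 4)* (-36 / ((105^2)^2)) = -256 / 148561875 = -0.00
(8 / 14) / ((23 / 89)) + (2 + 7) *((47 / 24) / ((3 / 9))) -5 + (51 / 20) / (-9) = 962191 / 19320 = 49.80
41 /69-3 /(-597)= 8228 /13731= 0.60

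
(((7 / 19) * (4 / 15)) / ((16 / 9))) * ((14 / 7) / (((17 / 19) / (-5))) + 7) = -1491 / 6460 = -0.23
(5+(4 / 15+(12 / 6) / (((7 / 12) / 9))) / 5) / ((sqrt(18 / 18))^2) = 5893 / 525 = 11.22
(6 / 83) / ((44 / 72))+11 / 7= 10799 / 6391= 1.69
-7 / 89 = -0.08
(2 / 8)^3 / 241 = 0.00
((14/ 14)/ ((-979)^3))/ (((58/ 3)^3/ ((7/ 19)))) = -189/ 3478449134631592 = -0.00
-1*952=-952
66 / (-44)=-3 / 2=-1.50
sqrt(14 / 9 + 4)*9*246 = 3690*sqrt(2) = 5218.45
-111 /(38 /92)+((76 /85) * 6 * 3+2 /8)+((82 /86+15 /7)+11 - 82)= -622803497 /1944460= -320.30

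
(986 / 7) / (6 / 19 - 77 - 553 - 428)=-9367 / 70336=-0.13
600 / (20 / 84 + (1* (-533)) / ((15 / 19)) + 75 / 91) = -819000 / 920107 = -0.89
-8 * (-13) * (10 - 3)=728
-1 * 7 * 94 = -658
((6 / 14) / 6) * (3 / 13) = 3 / 182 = 0.02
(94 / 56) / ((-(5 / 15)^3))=-1269 / 28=-45.32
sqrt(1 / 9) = 1 / 3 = 0.33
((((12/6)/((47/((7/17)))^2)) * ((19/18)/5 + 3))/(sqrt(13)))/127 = 49 * sqrt(13)/164117655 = 0.00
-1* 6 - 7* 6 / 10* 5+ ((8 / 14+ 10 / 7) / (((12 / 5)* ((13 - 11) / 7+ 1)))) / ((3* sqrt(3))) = -27+ 35* sqrt(3) / 486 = -26.88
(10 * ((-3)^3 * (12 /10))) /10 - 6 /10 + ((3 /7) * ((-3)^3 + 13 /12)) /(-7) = -6157 /196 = -31.41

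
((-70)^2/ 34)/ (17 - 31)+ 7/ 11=-1806/ 187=-9.66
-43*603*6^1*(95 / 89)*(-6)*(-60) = -5320630800 / 89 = -59782368.54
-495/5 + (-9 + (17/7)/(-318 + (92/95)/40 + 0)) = -228386362/2114539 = -108.01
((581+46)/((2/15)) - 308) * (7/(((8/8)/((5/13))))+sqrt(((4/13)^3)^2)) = 11959.36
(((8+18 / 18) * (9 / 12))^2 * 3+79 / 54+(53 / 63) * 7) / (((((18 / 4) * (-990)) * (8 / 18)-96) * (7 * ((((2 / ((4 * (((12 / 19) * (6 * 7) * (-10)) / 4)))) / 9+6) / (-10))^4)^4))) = -35.21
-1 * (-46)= 46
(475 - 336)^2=19321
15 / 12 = 5 / 4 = 1.25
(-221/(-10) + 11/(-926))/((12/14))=178969/6945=25.77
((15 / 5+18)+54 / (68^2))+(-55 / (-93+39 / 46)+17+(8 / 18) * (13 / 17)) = 381716309 / 9800568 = 38.95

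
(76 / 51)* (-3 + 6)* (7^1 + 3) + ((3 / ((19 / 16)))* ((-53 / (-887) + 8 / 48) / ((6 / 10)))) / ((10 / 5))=38834540 / 859503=45.18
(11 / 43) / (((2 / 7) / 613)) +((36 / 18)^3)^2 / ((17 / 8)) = 846449 / 1462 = 578.97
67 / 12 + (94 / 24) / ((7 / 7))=19 / 2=9.50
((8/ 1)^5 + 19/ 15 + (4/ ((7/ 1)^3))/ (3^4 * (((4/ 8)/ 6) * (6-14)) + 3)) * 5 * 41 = 39170906483/ 5831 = 6717699.62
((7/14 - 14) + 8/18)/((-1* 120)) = 47/432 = 0.11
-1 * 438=-438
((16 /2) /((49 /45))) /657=40 /3577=0.01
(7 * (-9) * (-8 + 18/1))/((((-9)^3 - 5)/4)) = 1260/367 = 3.43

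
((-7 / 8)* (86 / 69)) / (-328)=301 / 90528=0.00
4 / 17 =0.24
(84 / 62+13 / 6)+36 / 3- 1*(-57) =13489 / 186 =72.52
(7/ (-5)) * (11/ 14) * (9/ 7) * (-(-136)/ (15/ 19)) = -42636/ 175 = -243.63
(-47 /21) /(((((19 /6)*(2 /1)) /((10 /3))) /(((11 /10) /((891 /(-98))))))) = 658 /4617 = 0.14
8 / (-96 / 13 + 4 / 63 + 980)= 819 / 99578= 0.01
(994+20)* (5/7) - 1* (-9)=5133/7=733.29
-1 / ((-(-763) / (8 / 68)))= -2 / 12971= -0.00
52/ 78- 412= -1234/ 3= -411.33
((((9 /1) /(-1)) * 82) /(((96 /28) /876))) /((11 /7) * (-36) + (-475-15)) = 1319913 /3826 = 344.99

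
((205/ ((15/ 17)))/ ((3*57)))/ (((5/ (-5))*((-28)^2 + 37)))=-697/ 421173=-0.00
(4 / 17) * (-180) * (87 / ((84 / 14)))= -10440 / 17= -614.12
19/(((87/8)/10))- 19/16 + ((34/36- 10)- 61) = -224551/4176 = -53.77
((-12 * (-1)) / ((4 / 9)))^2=729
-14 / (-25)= 14 / 25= 0.56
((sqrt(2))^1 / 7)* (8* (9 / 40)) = 9* sqrt(2) / 35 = 0.36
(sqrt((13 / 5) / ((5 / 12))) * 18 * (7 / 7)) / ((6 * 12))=sqrt(39) / 10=0.62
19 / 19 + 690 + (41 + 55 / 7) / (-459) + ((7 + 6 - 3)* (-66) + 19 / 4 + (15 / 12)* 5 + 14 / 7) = 15670 / 357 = 43.89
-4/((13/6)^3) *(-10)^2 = -86400/2197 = -39.33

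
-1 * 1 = -1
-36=-36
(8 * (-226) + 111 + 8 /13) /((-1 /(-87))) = -147585.46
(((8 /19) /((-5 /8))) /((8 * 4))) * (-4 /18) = 0.00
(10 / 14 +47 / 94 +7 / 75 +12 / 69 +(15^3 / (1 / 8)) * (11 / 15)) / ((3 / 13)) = 6216675127 / 72450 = 85806.42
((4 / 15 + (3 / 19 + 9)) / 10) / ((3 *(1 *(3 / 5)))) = 1343 / 2565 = 0.52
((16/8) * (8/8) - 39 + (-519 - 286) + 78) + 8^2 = -700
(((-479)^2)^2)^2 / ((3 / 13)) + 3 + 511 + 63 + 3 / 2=12008982305078701347142.83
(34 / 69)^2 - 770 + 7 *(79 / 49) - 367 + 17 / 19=-712096613 / 633213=-1124.58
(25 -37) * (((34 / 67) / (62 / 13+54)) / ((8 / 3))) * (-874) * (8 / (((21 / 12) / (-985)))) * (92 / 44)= -315065078640 / 985369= -319743.24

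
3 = 3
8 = 8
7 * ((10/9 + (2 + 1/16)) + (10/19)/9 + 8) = 215117/2736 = 78.62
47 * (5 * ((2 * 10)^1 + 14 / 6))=15745 / 3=5248.33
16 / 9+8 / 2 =52 / 9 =5.78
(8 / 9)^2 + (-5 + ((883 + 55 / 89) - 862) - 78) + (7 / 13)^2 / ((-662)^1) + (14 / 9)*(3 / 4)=-23964248434 / 403264251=-59.43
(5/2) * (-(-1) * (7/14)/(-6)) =-5/24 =-0.21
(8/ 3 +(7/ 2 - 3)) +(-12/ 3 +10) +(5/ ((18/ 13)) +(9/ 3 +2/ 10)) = 719/ 45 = 15.98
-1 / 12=-0.08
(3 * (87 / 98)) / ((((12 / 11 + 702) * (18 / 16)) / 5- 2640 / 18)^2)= 56845800 / 2836947169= 0.02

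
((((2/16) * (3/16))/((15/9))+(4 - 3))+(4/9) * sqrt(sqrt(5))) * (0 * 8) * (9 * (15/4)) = 0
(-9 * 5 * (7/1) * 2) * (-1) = 630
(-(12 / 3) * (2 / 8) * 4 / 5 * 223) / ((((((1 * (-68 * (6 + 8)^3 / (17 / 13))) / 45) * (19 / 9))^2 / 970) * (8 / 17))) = -0.01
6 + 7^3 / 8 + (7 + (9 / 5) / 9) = 2243 / 40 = 56.08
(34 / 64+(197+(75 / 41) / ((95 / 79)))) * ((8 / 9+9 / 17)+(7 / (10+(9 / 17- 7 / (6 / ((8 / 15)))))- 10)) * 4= -57212570169 / 9124427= -6270.26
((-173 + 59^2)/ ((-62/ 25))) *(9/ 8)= -186075/ 124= -1500.60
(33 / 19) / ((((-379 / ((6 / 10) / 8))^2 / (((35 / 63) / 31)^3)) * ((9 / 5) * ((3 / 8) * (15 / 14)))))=385 / 711255891460572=0.00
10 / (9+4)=10 / 13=0.77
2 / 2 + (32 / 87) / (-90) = 3899 / 3915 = 1.00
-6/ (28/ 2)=-0.43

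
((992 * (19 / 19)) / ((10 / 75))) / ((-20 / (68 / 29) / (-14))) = 354144 / 29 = 12211.86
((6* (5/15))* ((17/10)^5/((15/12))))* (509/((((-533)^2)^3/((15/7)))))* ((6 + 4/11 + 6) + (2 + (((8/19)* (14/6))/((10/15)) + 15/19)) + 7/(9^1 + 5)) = 15521582813601/838585963843594141175000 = 0.00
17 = 17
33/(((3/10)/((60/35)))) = 1320/7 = 188.57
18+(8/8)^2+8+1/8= 217/8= 27.12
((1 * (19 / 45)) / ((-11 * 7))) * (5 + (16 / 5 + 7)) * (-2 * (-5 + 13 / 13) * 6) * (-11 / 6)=11552 / 1575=7.33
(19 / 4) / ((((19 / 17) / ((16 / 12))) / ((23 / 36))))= 391 / 108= 3.62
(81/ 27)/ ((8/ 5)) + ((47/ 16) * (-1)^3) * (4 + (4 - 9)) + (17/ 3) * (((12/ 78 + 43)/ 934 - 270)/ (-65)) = 178978003/ 6313840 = 28.35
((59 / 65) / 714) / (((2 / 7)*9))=59 / 119340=0.00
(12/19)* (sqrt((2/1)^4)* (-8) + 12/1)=-240/19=-12.63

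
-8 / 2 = -4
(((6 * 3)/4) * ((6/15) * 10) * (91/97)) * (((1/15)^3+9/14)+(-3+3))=395057/36375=10.86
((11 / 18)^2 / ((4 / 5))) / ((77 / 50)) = 1375 / 4536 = 0.30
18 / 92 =9 / 46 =0.20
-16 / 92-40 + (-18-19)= -1775 / 23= -77.17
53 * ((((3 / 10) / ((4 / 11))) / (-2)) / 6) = -583 / 160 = -3.64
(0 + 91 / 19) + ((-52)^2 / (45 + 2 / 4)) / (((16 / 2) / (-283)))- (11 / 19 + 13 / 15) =-4187389 / 1995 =-2098.94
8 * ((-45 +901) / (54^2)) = 1712 / 729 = 2.35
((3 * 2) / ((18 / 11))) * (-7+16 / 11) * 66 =-1342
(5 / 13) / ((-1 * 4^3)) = -0.01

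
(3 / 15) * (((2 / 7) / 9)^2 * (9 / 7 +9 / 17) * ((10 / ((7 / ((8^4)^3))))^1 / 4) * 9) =3298534883328 / 40817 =80812771.23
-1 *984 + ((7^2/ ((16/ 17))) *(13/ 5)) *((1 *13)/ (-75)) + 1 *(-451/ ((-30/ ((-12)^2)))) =6944023/ 6000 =1157.34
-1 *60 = -60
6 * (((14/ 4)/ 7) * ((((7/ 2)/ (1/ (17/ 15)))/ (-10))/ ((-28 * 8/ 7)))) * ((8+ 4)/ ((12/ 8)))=119/ 400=0.30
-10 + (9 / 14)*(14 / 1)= -1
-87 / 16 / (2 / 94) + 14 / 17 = -69289 / 272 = -254.74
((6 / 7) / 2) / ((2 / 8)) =12 / 7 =1.71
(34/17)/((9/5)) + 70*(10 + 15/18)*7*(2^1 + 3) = 238885/9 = 26542.78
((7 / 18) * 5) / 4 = 35 / 72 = 0.49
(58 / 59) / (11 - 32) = -58 / 1239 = -0.05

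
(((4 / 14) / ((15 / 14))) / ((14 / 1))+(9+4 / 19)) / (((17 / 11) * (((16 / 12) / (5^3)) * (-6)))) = -5063575 / 54264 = -93.31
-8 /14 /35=-4 /245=-0.02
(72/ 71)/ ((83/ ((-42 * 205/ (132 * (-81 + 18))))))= 820/ 64823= 0.01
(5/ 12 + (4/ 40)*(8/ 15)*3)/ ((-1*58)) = -173/ 17400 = -0.01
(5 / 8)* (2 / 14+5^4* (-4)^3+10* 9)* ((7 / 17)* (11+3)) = -9777915 / 68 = -143792.87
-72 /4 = -18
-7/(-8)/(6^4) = 7/10368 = 0.00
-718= -718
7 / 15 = 0.47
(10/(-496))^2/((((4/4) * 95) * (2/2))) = 5/1168576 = 0.00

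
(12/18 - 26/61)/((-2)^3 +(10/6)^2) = -132/2867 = -0.05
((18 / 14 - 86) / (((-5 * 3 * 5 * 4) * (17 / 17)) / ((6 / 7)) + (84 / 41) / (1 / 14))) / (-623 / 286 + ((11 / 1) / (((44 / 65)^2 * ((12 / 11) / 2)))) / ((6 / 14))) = 500653296 / 190868804917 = 0.00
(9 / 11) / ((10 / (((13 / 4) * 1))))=0.27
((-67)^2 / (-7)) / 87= -7.37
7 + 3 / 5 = 38 / 5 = 7.60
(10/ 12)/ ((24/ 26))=65/ 72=0.90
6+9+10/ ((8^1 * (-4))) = 14.69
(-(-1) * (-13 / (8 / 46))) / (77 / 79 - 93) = 23621 / 29080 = 0.81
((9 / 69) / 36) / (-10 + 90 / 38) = -19 / 40020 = -0.00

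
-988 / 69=-14.32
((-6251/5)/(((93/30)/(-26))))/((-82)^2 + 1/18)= 5850936/3752023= 1.56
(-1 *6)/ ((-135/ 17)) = 34/ 45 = 0.76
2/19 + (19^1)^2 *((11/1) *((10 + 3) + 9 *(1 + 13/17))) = 37045493/323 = 114691.93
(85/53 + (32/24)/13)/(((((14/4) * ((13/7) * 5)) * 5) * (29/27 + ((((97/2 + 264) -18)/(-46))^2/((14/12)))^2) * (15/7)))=129999639552384/32773120719111114875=0.00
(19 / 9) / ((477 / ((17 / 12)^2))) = 5491 / 618192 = 0.01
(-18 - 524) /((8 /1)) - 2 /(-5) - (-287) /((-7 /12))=-11187 /20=-559.35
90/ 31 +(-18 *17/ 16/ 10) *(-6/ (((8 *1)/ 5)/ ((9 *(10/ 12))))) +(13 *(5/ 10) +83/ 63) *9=3528925/ 27776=127.05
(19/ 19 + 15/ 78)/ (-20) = -31/ 520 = -0.06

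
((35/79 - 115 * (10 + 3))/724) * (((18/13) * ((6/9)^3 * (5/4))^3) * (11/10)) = -64938500/406534869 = -0.16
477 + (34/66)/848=13348385/27984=477.00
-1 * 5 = -5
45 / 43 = 1.05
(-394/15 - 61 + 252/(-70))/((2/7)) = -9541/30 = -318.03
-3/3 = -1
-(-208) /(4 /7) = 364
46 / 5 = 9.20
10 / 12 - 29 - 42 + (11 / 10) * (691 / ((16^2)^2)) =-137930477 / 1966080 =-70.16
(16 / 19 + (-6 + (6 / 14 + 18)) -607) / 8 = -39483 / 532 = -74.22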